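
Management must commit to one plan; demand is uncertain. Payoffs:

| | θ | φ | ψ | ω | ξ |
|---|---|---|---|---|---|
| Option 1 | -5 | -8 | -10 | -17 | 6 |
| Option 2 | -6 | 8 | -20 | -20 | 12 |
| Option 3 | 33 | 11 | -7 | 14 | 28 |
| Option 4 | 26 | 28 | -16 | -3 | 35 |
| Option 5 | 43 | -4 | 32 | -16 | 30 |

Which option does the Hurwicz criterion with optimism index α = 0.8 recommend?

Option 5

Option 1: 0.8·6 + 0.2·(-17) = 1.4
Option 2: 0.8·12 + 0.2·(-20) = 5.6
Option 3: 0.8·33 + 0.2·(-7) = 25
Option 4: 0.8·35 + 0.2·(-16) = 24.8
Option 5: 0.8·43 + 0.2·(-16) = 31.2
Highest Hurwicz score = 31.2 → Option 5.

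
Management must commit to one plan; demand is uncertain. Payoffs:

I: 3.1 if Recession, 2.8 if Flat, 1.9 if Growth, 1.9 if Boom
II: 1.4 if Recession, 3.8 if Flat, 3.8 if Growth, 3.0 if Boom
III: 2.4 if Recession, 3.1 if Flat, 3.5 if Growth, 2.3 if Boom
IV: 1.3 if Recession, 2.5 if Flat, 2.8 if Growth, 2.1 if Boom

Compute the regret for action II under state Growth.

Best payoff under Growth is 3.8.
Regret = 3.8 − 3.8 = 0.0.

0.0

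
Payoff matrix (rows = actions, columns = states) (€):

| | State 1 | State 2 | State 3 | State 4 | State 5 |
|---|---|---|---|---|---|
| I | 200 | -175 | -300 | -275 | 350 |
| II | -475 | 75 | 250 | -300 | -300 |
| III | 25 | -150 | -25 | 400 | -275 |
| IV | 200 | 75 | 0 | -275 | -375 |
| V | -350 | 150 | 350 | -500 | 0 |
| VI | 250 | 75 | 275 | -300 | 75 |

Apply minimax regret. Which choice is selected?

Column bests: State 1=250, State 2=150, State 3=350, State 4=400, State 5=350.
I regrets: 50, 325, 650, 675, 0 → max 675
II regrets: 725, 75, 100, 700, 650 → max 725
III regrets: 225, 300, 375, 0, 625 → max 625
IV regrets: 50, 75, 350, 675, 725 → max 725
V regrets: 600, 0, 0, 900, 350 → max 900
VI regrets: 0, 75, 75, 700, 275 → max 700
Smallest max regret = 625 → III.

III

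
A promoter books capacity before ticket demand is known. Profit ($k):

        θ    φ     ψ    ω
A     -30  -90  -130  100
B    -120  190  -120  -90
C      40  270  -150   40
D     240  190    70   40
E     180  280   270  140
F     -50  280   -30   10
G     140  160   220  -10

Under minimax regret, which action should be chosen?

E

Column bests: θ=240, φ=280, ψ=270, ω=140.
A regrets: 270, 370, 400, 40 → max 400
B regrets: 360, 90, 390, 230 → max 390
C regrets: 200, 10, 420, 100 → max 420
D regrets: 0, 90, 200, 100 → max 200
E regrets: 60, 0, 0, 0 → max 60
F regrets: 290, 0, 300, 130 → max 300
G regrets: 100, 120, 50, 150 → max 150
Smallest max regret = 60 → E.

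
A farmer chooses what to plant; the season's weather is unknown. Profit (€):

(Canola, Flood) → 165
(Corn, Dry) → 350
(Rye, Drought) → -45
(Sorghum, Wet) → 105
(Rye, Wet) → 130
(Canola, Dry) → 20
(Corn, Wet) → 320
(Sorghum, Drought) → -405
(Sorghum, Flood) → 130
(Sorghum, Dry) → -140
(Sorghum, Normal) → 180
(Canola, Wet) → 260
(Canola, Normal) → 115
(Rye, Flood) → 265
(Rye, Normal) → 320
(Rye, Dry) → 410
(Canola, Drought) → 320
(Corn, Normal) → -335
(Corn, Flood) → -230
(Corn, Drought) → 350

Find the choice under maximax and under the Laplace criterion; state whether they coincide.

maximax → Rye; laplace → Rye (agree)

Row maxima: Corn=350, Sorghum=180, Rye=410, Canola=320
Best best-case = 410 → Rye.
Row averages: Corn=91, Sorghum=-26, Rye=216, Canola=176
Highest average = 216 → Rye.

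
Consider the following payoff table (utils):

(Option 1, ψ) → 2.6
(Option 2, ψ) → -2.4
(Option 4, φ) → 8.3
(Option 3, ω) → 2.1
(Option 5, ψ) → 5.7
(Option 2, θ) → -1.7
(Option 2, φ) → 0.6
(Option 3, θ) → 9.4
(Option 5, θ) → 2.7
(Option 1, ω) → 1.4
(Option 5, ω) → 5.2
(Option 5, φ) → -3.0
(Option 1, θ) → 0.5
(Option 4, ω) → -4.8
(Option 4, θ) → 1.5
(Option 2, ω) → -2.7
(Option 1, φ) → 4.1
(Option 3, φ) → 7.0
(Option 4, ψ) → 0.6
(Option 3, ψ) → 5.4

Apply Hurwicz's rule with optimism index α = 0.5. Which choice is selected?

Option 3

Option 1: 0.5·4.1 + 0.5·0.5 = 2.3
Option 2: 0.5·0.6 + 0.5·(-2.7) = -1.05
Option 3: 0.5·9.4 + 0.5·2.1 = 5.75
Option 4: 0.5·8.3 + 0.5·(-4.8) = 1.75
Option 5: 0.5·5.7 + 0.5·(-3.0) = 1.35
Highest Hurwicz score = 5.75 → Option 3.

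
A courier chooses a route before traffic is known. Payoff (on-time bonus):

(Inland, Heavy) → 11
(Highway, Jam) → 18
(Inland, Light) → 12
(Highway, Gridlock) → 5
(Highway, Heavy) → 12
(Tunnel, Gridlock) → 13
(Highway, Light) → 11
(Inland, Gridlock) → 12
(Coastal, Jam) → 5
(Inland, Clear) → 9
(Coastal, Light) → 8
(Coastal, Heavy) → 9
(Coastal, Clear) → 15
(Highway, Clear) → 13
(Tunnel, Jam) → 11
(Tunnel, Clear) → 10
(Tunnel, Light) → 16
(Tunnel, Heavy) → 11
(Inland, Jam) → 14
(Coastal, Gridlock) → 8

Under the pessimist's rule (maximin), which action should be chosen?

Tunnel

Row minima: Inland=9, Coastal=5, Highway=5, Tunnel=10
Best worst-case = 10 → Tunnel.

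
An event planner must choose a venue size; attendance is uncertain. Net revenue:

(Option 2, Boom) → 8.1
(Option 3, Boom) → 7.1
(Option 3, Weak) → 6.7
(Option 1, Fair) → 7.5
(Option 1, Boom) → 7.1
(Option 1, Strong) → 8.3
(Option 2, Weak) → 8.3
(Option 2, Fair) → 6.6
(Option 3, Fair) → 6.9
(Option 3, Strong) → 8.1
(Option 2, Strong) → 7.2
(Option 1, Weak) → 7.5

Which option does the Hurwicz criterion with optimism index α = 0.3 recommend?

Option 1

Option 1: 0.3·8.3 + 0.7·7.1 = 7.46
Option 2: 0.3·8.3 + 0.7·6.6 = 7.11
Option 3: 0.3·8.1 + 0.7·6.7 = 7.12
Highest Hurwicz score = 7.46 → Option 1.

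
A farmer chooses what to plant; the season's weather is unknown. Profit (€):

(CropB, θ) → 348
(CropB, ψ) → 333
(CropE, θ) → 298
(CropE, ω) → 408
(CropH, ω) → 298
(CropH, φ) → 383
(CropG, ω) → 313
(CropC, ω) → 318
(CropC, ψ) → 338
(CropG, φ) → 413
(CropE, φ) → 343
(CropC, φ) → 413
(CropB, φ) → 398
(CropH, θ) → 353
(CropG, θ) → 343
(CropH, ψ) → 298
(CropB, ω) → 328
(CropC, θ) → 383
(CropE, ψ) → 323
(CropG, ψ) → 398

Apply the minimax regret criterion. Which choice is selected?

CropB

Column bests: θ=383, φ=413, ψ=398, ω=408.
CropB regrets: 35, 15, 65, 80 → max 80
CropH regrets: 30, 30, 100, 110 → max 110
CropG regrets: 40, 0, 0, 95 → max 95
CropE regrets: 85, 70, 75, 0 → max 85
CropC regrets: 0, 0, 60, 90 → max 90
Smallest max regret = 80 → CropB.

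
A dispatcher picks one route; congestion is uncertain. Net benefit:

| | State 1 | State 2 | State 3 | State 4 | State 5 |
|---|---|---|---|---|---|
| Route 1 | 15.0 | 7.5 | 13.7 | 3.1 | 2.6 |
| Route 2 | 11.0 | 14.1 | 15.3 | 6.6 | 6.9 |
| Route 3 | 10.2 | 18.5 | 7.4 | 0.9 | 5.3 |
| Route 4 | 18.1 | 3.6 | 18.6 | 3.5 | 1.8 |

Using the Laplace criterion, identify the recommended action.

Route 2

Row averages: Route 1=8.38, Route 2=10.78, Route 3=8.46, Route 4=9.12
Highest average = 10.78 → Route 2.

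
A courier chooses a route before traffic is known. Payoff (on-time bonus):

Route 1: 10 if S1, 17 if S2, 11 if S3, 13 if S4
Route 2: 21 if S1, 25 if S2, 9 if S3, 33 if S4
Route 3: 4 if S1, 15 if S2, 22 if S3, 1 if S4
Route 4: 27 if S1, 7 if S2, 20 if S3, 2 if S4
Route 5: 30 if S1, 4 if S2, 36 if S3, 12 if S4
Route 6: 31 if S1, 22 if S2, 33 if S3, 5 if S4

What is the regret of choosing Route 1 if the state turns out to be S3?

25

Best payoff under S3 is 36.
Regret = 36 − 11 = 25.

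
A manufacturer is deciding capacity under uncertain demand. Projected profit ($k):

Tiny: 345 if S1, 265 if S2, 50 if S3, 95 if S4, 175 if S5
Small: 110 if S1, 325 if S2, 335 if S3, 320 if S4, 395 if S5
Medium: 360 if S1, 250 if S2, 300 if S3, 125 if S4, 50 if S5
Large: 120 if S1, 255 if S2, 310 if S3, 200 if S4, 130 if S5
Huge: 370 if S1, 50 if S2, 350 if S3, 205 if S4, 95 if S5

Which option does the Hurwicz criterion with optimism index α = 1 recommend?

Tiny: 1·345 + 0·50 = 345
Small: 1·395 + 0·110 = 395
Medium: 1·360 + 0·50 = 360
Large: 1·310 + 0·120 = 310
Huge: 1·370 + 0·50 = 370
Highest Hurwicz score = 395 → Small.

Small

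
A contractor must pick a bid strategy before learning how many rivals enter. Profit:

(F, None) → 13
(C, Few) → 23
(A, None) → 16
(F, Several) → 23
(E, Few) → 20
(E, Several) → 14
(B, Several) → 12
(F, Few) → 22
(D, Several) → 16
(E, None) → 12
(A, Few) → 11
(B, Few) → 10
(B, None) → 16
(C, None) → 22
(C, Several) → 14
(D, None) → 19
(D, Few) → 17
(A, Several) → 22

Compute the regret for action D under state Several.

7

Best payoff under Several is 23.
Regret = 23 − 16 = 7.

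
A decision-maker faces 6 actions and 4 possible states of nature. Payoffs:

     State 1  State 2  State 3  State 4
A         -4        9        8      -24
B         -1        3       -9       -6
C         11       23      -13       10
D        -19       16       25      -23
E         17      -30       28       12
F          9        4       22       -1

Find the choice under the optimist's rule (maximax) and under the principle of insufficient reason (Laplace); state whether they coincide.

maximax → E; laplace → F (disagree)

Row maxima: A=9, B=3, C=23, D=25, E=28, F=22
Best best-case = 28 → E.
Row averages: A=-2.75, B=-3.25, C=7.75, D=-0.25, E=6.75, F=8.5
Highest average = 8.5 → F.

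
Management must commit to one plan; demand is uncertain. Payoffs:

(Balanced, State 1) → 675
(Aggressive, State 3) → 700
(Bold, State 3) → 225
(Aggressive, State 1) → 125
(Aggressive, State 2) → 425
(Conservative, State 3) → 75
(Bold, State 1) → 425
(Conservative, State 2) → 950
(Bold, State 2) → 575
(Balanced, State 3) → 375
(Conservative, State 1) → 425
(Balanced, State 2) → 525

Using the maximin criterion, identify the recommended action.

Balanced

Row minima: Conservative=75, Balanced=375, Aggressive=125, Bold=225
Best worst-case = 375 → Balanced.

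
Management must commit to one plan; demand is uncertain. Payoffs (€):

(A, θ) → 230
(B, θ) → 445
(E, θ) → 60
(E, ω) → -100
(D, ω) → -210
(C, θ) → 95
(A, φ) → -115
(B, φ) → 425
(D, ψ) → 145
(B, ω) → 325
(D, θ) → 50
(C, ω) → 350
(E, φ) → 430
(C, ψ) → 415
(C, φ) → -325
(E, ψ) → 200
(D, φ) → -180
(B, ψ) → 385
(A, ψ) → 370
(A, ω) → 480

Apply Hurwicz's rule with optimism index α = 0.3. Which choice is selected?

B

A: 0.3·480 + 0.7·(-115) = 63.5
B: 0.3·445 + 0.7·325 = 361
C: 0.3·415 + 0.7·(-325) = -103
D: 0.3·145 + 0.7·(-210) = -103.5
E: 0.3·430 + 0.7·(-100) = 59
Highest Hurwicz score = 361 → B.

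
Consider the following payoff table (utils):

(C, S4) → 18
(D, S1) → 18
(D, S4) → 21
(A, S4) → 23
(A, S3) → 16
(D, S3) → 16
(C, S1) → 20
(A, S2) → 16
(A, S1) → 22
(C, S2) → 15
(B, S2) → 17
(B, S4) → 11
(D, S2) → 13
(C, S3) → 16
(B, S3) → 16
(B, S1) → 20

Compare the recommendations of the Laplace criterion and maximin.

Row averages: A=19.25, B=16, C=17.25, D=17
Highest average = 19.25 → A.
Row minima: A=16, B=11, C=15, D=13
Best worst-case = 16 → A.

laplace → A; maximin → A (agree)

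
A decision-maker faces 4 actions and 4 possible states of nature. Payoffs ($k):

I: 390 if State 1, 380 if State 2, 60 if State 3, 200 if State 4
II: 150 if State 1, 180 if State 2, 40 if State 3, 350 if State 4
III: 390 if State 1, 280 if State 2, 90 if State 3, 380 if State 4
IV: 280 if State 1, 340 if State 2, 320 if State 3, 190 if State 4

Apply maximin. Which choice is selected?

Row minima: I=60, II=40, III=90, IV=190
Best worst-case = 190 → IV.

IV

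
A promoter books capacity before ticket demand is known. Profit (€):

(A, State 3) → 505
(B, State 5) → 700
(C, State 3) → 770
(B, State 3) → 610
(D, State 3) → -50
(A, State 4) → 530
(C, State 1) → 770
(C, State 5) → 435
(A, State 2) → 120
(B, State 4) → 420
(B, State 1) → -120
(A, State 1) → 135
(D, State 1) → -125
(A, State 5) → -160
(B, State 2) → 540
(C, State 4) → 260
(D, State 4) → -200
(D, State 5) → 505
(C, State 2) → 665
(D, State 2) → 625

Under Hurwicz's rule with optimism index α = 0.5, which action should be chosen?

A: 0.5·530 + 0.5·(-160) = 185
B: 0.5·700 + 0.5·(-120) = 290
C: 0.5·770 + 0.5·260 = 515
D: 0.5·625 + 0.5·(-200) = 212.5
Highest Hurwicz score = 515 → C.

C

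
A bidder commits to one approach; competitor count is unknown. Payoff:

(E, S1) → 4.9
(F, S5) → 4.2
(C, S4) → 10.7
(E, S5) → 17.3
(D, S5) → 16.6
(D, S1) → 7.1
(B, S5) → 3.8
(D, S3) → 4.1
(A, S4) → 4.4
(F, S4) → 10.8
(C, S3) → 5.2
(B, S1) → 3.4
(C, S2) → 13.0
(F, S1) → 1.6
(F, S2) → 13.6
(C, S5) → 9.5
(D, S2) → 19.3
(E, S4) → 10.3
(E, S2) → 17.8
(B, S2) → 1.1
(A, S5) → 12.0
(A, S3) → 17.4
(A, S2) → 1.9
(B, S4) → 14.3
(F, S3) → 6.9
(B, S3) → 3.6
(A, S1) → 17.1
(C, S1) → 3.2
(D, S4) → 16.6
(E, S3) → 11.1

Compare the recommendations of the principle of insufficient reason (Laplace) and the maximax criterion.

laplace → D; maximax → D (agree)

Row averages: A=10.56, B=5.24, C=8.32, D=12.74, E=12.28, F=7.42
Highest average = 12.74 → D.
Row maxima: A=17.4, B=14.3, C=13.0, D=19.3, E=17.8, F=13.6
Best best-case = 19.3 → D.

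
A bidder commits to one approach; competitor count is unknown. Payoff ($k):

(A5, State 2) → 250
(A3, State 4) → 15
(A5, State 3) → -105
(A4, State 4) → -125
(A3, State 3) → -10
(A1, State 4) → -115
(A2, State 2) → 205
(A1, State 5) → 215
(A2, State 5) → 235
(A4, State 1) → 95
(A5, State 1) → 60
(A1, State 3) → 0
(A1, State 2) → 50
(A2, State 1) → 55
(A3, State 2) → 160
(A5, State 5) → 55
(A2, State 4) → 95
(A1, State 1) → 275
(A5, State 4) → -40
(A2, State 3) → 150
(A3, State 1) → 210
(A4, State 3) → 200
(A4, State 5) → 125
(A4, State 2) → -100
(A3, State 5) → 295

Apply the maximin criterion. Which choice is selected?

A2

Row minima: A1=-115, A2=55, A3=-10, A4=-125, A5=-105
Best worst-case = 55 → A2.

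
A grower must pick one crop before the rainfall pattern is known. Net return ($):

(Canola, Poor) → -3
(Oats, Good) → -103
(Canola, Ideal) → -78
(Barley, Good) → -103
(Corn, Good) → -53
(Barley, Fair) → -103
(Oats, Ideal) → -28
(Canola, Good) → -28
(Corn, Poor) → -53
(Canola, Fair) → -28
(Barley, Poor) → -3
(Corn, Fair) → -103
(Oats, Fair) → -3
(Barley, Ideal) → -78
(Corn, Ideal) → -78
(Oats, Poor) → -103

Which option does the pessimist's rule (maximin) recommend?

Canola

Row minima: Corn=-103, Barley=-103, Oats=-103, Canola=-78
Best worst-case = -78 → Canola.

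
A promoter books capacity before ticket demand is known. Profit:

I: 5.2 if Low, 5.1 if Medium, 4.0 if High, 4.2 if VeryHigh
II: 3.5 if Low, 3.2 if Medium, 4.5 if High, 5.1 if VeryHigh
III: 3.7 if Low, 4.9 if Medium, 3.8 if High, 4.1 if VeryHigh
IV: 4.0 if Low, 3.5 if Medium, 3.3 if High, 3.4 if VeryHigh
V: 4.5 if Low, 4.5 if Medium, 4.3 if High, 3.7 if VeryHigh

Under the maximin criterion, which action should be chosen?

Row minima: I=4.0, II=3.2, III=3.7, IV=3.3, V=3.7
Best worst-case = 4.0 → I.

I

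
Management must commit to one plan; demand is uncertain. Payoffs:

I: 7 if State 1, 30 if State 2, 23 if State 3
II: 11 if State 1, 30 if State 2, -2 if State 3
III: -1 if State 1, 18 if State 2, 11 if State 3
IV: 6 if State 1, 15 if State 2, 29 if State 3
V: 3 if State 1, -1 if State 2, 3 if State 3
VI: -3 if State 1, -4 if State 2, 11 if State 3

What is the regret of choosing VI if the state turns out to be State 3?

18

Best payoff under State 3 is 29.
Regret = 29 − 11 = 18.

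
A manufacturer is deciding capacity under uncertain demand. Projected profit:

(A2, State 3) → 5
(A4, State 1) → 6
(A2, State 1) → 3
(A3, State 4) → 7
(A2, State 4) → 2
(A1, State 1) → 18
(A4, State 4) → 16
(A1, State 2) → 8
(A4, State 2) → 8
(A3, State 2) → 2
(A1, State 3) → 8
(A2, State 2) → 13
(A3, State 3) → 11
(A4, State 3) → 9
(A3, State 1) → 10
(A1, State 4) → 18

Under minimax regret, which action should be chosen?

A1

Column bests: State 1=18, State 2=13, State 3=11, State 4=18.
A1 regrets: 0, 5, 3, 0 → max 5
A2 regrets: 15, 0, 6, 16 → max 16
A3 regrets: 8, 11, 0, 11 → max 11
A4 regrets: 12, 5, 2, 2 → max 12
Smallest max regret = 5 → A1.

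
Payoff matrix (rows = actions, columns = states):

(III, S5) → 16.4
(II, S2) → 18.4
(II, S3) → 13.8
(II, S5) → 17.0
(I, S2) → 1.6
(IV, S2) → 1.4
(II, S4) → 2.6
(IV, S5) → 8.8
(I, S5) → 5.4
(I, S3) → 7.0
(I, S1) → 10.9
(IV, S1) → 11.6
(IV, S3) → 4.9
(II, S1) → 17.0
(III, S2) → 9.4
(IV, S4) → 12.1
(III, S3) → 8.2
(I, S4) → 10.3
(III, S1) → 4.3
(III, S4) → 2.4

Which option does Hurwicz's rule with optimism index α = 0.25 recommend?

II

I: 0.25·10.9 + 0.75·1.6 = 3.925
II: 0.25·18.4 + 0.75·2.6 = 6.55
III: 0.25·16.4 + 0.75·2.4 = 5.9
IV: 0.25·12.1 + 0.75·1.4 = 4.075
Highest Hurwicz score = 6.55 → II.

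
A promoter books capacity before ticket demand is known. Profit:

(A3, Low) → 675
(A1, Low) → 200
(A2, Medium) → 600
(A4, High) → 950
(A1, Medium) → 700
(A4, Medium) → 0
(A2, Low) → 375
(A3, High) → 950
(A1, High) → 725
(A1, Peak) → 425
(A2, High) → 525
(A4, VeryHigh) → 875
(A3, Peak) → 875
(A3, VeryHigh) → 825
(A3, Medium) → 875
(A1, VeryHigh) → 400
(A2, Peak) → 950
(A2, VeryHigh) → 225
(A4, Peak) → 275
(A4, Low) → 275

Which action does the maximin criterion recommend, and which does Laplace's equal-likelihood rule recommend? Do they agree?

Row minima: A1=200, A2=225, A3=675, A4=0
Best worst-case = 675 → A3.
Row averages: A1=490, A2=535, A3=840, A4=475
Highest average = 840 → A3.

maximin → A3; laplace → A3 (agree)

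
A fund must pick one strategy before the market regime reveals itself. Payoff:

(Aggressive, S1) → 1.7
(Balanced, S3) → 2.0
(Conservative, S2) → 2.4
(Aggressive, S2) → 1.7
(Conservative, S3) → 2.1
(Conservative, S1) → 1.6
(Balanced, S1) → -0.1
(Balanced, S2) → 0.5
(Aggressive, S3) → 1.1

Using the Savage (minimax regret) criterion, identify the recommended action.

Conservative

Column bests: S1=1.7, S2=2.4, S3=2.1.
Conservative regrets: 0.1, 0.0, 0.0 → max 0.1
Balanced regrets: 1.8, 1.9, 0.1 → max 1.9
Aggressive regrets: 0.0, 0.7, 1.0 → max 1.0
Smallest max regret = 0.1 → Conservative.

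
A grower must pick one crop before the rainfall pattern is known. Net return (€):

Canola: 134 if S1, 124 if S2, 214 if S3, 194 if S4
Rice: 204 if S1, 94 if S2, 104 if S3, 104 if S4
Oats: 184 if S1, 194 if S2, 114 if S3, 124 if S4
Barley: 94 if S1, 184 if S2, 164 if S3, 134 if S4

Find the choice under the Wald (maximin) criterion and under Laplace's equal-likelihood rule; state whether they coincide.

maximin → Canola; laplace → Canola (agree)

Row minima: Canola=124, Rice=94, Oats=114, Barley=94
Best worst-case = 124 → Canola.
Row averages: Canola=166.5, Rice=126.5, Oats=154, Barley=144
Highest average = 166.5 → Canola.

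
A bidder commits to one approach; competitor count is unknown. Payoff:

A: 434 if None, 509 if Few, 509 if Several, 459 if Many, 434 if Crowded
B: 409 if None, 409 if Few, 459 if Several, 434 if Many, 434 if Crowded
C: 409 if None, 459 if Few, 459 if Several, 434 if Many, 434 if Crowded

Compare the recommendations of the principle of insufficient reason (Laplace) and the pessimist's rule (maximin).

Row averages: A=469, B=429, C=439
Highest average = 469 → A.
Row minima: A=434, B=409, C=409
Best worst-case = 434 → A.

laplace → A; maximin → A (agree)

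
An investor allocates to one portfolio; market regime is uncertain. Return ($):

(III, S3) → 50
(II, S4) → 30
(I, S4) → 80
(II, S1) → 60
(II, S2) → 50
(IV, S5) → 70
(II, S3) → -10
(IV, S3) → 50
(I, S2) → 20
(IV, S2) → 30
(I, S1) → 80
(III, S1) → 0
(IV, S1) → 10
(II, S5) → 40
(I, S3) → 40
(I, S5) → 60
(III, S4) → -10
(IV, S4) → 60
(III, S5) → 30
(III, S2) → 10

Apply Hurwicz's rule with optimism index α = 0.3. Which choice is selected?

I: 0.3·80 + 0.7·20 = 38
II: 0.3·60 + 0.7·(-10) = 11
III: 0.3·50 + 0.7·(-10) = 8
IV: 0.3·70 + 0.7·10 = 28
Highest Hurwicz score = 38 → I.

I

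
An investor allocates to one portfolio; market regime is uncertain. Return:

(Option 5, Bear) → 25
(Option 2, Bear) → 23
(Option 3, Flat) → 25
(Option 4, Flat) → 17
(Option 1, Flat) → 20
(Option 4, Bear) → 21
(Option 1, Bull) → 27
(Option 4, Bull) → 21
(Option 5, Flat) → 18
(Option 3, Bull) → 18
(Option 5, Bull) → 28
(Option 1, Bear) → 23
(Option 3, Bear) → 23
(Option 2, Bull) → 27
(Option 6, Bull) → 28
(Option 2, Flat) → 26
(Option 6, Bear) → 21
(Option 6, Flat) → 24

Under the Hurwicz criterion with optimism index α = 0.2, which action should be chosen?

Option 2

Option 1: 0.2·27 + 0.8·20 = 21.4
Option 2: 0.2·27 + 0.8·23 = 23.8
Option 3: 0.2·25 + 0.8·18 = 19.4
Option 4: 0.2·21 + 0.8·17 = 17.8
Option 5: 0.2·28 + 0.8·18 = 20
Option 6: 0.2·28 + 0.8·21 = 22.4
Highest Hurwicz score = 23.8 → Option 2.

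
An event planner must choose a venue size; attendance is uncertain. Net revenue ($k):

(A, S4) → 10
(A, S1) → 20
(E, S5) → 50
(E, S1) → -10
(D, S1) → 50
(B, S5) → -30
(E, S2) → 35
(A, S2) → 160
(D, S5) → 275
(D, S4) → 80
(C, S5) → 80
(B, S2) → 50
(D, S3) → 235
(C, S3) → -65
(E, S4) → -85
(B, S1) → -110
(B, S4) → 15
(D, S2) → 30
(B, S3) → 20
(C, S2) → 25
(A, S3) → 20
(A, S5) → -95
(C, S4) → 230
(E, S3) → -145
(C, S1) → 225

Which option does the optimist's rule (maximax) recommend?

Row maxima: A=160, B=50, C=230, D=275, E=50
Best best-case = 275 → D.

D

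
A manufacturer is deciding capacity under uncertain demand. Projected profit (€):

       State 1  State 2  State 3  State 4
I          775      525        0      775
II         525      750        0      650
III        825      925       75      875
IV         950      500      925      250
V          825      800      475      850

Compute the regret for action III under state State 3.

Best payoff under State 3 is 925.
Regret = 925 − 75 = 850.

850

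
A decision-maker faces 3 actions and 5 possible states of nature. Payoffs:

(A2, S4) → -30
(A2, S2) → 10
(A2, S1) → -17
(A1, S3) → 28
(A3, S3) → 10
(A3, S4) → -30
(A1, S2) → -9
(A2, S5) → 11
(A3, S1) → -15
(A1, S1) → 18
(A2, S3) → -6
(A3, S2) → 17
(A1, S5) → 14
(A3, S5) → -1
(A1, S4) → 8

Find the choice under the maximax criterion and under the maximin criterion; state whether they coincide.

Row maxima: A1=28, A2=11, A3=17
Best best-case = 28 → A1.
Row minima: A1=-9, A2=-30, A3=-30
Best worst-case = -9 → A1.

maximax → A1; maximin → A1 (agree)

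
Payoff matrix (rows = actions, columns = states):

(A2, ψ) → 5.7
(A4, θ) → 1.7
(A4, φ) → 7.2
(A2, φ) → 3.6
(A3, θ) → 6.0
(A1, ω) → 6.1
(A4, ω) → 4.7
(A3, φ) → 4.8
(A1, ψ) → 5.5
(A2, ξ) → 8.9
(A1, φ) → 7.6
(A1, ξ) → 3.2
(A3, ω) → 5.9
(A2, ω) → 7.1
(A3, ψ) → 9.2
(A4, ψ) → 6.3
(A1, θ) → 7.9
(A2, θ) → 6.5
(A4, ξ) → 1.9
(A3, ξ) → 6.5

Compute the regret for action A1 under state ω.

Best payoff under ω is 7.1.
Regret = 7.1 − 6.1 = 1.0.

1.0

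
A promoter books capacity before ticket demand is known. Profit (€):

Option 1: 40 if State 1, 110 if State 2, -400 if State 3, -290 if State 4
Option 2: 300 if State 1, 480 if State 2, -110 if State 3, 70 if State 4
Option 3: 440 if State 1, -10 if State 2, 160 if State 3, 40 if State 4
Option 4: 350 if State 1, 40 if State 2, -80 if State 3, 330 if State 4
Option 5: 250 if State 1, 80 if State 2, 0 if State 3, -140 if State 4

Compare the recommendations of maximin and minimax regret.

Row minima: Option 1=-400, Option 2=-110, Option 3=-10, Option 4=-80, Option 5=-140
Best worst-case = -10 → Option 3.
Column bests: State 1=440, State 2=480, State 3=160, State 4=330.
Option 1 regrets: 400, 370, 560, 620 → max 620
Option 2 regrets: 140, 0, 270, 260 → max 270
Option 3 regrets: 0, 490, 0, 290 → max 490
Option 4 regrets: 90, 440, 240, 0 → max 440
Option 5 regrets: 190, 400, 160, 470 → max 470
Smallest max regret = 270 → Option 2.

maximin → Option 3; minimax regret → Option 2 (disagree)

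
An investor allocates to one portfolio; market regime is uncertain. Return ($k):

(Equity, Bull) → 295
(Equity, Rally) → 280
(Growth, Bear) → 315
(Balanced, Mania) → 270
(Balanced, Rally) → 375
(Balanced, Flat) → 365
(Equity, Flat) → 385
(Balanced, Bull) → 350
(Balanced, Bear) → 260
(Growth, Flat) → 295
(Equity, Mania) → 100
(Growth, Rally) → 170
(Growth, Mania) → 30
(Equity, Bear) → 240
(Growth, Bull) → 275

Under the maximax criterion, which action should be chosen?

Equity

Row maxima: Growth=315, Balanced=375, Equity=385
Best best-case = 385 → Equity.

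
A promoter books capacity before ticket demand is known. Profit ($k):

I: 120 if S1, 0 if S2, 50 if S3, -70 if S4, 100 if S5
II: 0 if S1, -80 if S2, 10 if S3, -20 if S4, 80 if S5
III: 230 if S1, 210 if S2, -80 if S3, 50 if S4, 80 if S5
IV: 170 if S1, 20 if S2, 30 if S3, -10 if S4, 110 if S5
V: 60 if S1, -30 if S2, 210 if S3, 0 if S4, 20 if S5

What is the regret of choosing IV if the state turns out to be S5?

Best payoff under S5 is 110.
Regret = 110 − 110 = 0.

0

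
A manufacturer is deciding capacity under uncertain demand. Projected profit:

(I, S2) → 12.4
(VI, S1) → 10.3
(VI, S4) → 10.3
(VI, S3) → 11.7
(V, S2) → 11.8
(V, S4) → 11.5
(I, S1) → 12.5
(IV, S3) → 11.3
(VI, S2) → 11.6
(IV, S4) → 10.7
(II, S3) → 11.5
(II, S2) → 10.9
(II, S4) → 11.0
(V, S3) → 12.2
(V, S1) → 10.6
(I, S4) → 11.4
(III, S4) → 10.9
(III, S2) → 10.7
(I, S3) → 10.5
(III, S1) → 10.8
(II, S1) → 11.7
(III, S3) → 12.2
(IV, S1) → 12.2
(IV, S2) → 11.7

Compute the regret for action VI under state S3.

Best payoff under S3 is 12.2.
Regret = 12.2 − 11.7 = 0.5.

0.5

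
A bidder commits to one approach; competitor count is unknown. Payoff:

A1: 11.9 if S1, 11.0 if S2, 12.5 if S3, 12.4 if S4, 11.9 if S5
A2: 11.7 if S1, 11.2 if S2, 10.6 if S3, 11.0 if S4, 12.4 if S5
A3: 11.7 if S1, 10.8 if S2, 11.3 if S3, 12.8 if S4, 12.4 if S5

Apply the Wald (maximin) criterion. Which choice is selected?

Row minima: A1=11.0, A2=10.6, A3=10.8
Best worst-case = 11.0 → A1.

A1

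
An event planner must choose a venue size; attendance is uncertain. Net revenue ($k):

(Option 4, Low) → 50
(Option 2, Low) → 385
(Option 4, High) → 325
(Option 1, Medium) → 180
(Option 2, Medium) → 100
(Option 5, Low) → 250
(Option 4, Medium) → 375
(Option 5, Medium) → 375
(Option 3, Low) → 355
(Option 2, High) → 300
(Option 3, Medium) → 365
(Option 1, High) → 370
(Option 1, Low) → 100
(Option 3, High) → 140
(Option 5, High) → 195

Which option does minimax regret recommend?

Option 5

Column bests: Low=385, Medium=375, High=370.
Option 1 regrets: 285, 195, 0 → max 285
Option 2 regrets: 0, 275, 70 → max 275
Option 3 regrets: 30, 10, 230 → max 230
Option 4 regrets: 335, 0, 45 → max 335
Option 5 regrets: 135, 0, 175 → max 175
Smallest max regret = 175 → Option 5.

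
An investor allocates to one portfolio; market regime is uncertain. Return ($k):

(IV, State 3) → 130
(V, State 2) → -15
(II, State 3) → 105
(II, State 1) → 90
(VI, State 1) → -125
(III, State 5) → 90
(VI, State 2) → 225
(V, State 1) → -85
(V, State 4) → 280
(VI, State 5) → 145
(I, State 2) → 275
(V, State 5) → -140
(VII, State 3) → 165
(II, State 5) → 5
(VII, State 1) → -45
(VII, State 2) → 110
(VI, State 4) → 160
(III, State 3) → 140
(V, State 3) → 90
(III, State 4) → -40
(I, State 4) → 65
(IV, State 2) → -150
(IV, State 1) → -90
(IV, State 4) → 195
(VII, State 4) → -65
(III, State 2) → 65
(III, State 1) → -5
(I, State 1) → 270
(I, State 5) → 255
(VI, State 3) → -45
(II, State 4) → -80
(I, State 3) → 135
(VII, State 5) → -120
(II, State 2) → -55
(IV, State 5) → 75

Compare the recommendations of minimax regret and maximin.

minimax regret → I; maximin → I (agree)

Column bests: State 1=270, State 2=275, State 3=165, State 4=280, State 5=255.
I regrets: 0, 0, 30, 215, 0 → max 215
II regrets: 180, 330, 60, 360, 250 → max 360
III regrets: 275, 210, 25, 320, 165 → max 320
IV regrets: 360, 425, 35, 85, 180 → max 425
V regrets: 355, 290, 75, 0, 395 → max 395
VI regrets: 395, 50, 210, 120, 110 → max 395
VII regrets: 315, 165, 0, 345, 375 → max 375
Smallest max regret = 215 → I.
Row minima: I=65, II=-80, III=-40, IV=-150, V=-140, VI=-125, VII=-120
Best worst-case = 65 → I.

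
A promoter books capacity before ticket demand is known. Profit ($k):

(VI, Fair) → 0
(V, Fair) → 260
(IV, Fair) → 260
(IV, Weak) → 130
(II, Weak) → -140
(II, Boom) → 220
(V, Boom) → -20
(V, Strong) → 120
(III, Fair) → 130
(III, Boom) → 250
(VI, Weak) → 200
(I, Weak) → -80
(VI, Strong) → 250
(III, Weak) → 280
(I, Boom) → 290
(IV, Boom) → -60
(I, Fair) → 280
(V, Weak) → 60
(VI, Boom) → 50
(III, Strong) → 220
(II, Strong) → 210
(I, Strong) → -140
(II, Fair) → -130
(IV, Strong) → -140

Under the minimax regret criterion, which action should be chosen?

Column bests: Weak=280, Fair=280, Strong=250, Boom=290.
I regrets: 360, 0, 390, 0 → max 390
II regrets: 420, 410, 40, 70 → max 420
III regrets: 0, 150, 30, 40 → max 150
IV regrets: 150, 20, 390, 350 → max 390
V regrets: 220, 20, 130, 310 → max 310
VI regrets: 80, 280, 0, 240 → max 280
Smallest max regret = 150 → III.

III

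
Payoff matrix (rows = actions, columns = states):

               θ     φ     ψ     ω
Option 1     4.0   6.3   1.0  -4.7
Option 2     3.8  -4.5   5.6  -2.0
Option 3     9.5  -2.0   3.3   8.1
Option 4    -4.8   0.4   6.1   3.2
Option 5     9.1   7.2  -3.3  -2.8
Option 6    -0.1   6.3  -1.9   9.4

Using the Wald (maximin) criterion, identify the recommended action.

Option 6

Row minima: Option 1=-4.7, Option 2=-4.5, Option 3=-2.0, Option 4=-4.8, Option 5=-3.3, Option 6=-1.9
Best worst-case = -1.9 → Option 6.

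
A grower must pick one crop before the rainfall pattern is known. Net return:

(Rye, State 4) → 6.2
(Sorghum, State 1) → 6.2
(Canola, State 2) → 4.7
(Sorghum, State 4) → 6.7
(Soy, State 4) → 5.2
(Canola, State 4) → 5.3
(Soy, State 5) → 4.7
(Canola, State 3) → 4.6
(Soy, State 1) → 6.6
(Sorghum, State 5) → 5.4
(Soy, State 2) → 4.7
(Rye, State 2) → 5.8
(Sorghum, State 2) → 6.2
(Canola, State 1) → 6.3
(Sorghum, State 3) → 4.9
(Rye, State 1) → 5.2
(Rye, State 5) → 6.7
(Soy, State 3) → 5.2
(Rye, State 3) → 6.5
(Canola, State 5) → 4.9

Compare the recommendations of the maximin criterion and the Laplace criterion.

Row minima: Canola=4.6, Soy=4.7, Rye=5.2, Sorghum=4.9
Best worst-case = 5.2 → Rye.
Row averages: Canola=5.16, Soy=5.28, Rye=6.08, Sorghum=5.88
Highest average = 6.08 → Rye.

maximin → Rye; laplace → Rye (agree)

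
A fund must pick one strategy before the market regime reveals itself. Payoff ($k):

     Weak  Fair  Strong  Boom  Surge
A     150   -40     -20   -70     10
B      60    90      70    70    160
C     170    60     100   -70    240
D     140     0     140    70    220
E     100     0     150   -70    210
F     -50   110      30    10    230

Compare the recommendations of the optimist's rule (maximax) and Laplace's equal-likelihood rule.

Row maxima: A=150, B=160, C=240, D=220, E=210, F=230
Best best-case = 240 → C.
Row averages: A=6, B=90, C=100, D=114, E=78, F=66
Highest average = 114 → D.

maximax → C; laplace → D (disagree)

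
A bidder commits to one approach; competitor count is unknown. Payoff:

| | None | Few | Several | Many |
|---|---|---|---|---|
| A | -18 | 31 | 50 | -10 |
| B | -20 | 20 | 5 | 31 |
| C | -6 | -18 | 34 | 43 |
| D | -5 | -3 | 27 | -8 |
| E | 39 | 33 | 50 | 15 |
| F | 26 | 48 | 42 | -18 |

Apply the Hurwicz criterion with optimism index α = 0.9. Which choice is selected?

A: 0.9·50 + 0.1·(-18) = 43.2
B: 0.9·31 + 0.1·(-20) = 25.9
C: 0.9·43 + 0.1·(-18) = 36.9
D: 0.9·27 + 0.1·(-8) = 23.5
E: 0.9·50 + 0.1·15 = 46.5
F: 0.9·48 + 0.1·(-18) = 41.4
Highest Hurwicz score = 46.5 → E.

E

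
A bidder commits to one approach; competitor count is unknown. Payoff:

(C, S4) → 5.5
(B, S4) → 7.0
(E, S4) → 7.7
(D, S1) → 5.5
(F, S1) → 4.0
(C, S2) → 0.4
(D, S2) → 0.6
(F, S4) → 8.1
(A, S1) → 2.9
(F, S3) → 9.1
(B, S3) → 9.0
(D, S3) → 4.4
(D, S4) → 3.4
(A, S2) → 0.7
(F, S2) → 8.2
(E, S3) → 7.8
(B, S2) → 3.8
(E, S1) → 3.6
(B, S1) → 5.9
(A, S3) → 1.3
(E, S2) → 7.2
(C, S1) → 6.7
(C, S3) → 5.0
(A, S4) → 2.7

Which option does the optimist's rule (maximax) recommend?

Row maxima: A=2.9, B=9.0, C=6.7, D=5.5, E=7.8, F=9.1
Best best-case = 9.1 → F.

F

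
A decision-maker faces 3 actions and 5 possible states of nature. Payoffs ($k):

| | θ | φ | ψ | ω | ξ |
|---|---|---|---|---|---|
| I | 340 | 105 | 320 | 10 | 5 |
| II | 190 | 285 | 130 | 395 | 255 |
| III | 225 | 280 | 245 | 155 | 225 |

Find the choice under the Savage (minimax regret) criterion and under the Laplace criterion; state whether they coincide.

Column bests: θ=340, φ=285, ψ=320, ω=395, ξ=255.
I regrets: 0, 180, 0, 385, 250 → max 385
II regrets: 150, 0, 190, 0, 0 → max 190
III regrets: 115, 5, 75, 240, 30 → max 240
Smallest max regret = 190 → II.
Row averages: I=156, II=251, III=226
Highest average = 251 → II.

minimax regret → II; laplace → II (agree)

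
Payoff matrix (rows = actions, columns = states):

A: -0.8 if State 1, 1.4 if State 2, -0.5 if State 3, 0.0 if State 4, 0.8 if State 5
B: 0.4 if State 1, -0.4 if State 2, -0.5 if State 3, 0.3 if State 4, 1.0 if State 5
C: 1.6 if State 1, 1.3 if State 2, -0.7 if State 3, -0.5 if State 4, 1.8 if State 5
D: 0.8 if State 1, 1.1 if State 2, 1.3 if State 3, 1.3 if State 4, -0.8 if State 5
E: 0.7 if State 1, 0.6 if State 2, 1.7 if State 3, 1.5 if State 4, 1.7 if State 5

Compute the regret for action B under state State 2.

Best payoff under State 2 is 1.4.
Regret = 1.4 − (-0.4) = 1.8.

1.8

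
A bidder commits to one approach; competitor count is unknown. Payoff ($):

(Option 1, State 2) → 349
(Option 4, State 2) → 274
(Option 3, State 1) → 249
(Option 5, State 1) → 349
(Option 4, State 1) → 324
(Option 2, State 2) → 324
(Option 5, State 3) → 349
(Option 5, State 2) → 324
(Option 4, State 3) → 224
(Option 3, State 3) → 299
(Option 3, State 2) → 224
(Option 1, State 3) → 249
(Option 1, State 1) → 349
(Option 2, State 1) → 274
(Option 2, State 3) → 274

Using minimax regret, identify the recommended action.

Option 5

Column bests: State 1=349, State 2=349, State 3=349.
Option 1 regrets: 0, 0, 100 → max 100
Option 2 regrets: 75, 25, 75 → max 75
Option 3 regrets: 100, 125, 50 → max 125
Option 4 regrets: 25, 75, 125 → max 125
Option 5 regrets: 0, 25, 0 → max 25
Smallest max regret = 25 → Option 5.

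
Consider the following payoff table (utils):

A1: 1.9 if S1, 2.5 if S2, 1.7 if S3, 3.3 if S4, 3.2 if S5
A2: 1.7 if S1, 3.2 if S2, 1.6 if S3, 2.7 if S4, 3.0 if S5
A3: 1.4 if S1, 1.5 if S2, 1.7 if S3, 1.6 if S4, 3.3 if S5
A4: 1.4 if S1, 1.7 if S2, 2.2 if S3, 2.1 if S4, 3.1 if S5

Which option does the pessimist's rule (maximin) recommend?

Row minima: A1=1.7, A2=1.6, A3=1.4, A4=1.4
Best worst-case = 1.7 → A1.

A1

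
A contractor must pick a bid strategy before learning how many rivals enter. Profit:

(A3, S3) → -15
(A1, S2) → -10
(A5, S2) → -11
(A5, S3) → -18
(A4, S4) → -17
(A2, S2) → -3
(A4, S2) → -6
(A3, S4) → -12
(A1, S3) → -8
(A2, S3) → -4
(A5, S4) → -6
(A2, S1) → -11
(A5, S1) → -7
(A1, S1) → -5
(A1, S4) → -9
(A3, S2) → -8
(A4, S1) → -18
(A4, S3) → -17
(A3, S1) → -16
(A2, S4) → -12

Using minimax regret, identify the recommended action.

Column bests: S1=-5, S2=-3, S3=-4, S4=-6.
A1 regrets: 0, 7, 4, 3 → max 7
A2 regrets: 6, 0, 0, 6 → max 6
A3 regrets: 11, 5, 11, 6 → max 11
A4 regrets: 13, 3, 13, 11 → max 13
A5 regrets: 2, 8, 14, 0 → max 14
Smallest max regret = 6 → A2.

A2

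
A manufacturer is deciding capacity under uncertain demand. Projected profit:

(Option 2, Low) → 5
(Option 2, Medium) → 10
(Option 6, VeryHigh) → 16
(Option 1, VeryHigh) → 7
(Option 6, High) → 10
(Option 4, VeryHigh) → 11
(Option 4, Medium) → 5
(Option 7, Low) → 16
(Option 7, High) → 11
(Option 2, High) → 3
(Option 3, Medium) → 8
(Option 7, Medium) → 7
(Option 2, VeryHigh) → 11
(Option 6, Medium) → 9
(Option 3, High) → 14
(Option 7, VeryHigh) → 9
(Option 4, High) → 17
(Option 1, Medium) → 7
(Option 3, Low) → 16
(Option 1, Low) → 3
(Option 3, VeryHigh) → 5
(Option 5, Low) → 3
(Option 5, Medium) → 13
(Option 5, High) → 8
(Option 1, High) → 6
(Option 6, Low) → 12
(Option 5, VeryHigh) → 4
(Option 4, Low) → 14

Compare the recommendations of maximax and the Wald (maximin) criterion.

Row maxima: Option 1=7, Option 2=11, Option 3=16, Option 4=17, Option 5=13, Option 6=16, Option 7=16
Best best-case = 17 → Option 4.
Row minima: Option 1=3, Option 2=3, Option 3=5, Option 4=5, Option 5=3, Option 6=9, Option 7=7
Best worst-case = 9 → Option 6.

maximax → Option 4; maximin → Option 6 (disagree)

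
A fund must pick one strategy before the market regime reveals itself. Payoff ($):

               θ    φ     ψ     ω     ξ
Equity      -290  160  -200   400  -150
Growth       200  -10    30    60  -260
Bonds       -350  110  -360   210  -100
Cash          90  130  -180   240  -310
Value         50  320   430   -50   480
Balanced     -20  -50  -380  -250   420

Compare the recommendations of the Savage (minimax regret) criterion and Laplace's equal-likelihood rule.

minimax regret → Value; laplace → Value (agree)

Column bests: θ=200, φ=320, ψ=430, ω=400, ξ=480.
Equity regrets: 490, 160, 630, 0, 630 → max 630
Growth regrets: 0, 330, 400, 340, 740 → max 740
Bonds regrets: 550, 210, 790, 190, 580 → max 790
Cash regrets: 110, 190, 610, 160, 790 → max 790
Value regrets: 150, 0, 0, 450, 0 → max 450
Balanced regrets: 220, 370, 810, 650, 60 → max 810
Smallest max regret = 450 → Value.
Row averages: Equity=-16, Growth=4, Bonds=-98, Cash=-6, Value=246, Balanced=-56
Highest average = 246 → Value.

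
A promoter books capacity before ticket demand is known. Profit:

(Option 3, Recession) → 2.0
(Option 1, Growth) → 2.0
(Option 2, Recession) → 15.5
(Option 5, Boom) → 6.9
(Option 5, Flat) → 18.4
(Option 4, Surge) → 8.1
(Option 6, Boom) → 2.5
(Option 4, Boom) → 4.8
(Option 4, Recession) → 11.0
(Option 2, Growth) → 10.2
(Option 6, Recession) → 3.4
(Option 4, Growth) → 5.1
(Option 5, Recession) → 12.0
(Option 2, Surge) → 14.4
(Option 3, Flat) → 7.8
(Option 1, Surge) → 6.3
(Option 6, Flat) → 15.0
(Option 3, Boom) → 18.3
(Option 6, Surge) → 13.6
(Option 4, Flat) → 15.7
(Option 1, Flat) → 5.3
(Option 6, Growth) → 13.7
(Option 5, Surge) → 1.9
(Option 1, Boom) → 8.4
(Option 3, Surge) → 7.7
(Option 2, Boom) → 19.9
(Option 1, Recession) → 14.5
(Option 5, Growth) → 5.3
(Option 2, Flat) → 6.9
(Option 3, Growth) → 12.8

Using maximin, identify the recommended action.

Option 2

Row minima: Option 1=2.0, Option 2=6.9, Option 3=2.0, Option 4=4.8, Option 5=1.9, Option 6=2.5
Best worst-case = 6.9 → Option 2.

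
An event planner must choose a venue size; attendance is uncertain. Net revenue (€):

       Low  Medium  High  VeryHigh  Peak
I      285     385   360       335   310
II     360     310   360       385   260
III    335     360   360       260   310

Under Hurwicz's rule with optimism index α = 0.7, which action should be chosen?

I: 0.7·385 + 0.3·285 = 355
II: 0.7·385 + 0.3·260 = 347.5
III: 0.7·360 + 0.3·260 = 330
Highest Hurwicz score = 355 → I.

I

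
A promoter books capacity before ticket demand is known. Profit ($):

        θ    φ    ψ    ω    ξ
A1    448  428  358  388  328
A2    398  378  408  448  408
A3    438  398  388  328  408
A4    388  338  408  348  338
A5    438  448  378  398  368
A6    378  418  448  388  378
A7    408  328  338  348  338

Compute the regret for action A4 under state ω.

Best payoff under ω is 448.
Regret = 448 − 348 = 100.

100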